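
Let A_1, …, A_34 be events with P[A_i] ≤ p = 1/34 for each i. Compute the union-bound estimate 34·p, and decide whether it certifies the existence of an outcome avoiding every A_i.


Union bound: P[∪_{i=1}^{34} A_i] ≤ Σ_i P[A_i] ≤ 34·p = 34·(1/34) = 1.
Numerically: 1 ≈ 1.000000.
Is 1 < 1? NO.
Since the bound 1 is ≥ 1, the union bound is uninformative here; it does NOT by itself certify existence.

34·p = 1 ≈ 1.000000; existence NOT certified by the union bound.


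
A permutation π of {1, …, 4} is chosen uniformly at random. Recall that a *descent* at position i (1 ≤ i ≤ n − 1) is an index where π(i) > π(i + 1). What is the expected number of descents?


Write X = Σ X_I over i = 1, …, 3, with X_I the indicator of one descent.
There are 3 indicators.
For each fixed i, the pair (π(i), π(i+1)) is a uniformly random ordered pair of distinct values from {1, …, 4}; by symmetry P[π(i) > π(i+1)] = 1/2.
By linearity: E[X] = 3 · (1/2) = (4 − 1) · (1/2) = 3/2 ≈ 1.50000.

E[X] = 3/2 = 1.50000.


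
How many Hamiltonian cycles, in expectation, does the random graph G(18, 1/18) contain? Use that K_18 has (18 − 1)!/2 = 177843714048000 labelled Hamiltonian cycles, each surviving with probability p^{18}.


K_18 has (18 − 1)!/2 = 177843714048000 labelled Hamiltonian cycles.
For each such Hamiltonian cycle H, let X_H = 1 if all 18 edges of H are present in G. Then P[X_H = 1] = p^{18} = (1/18)^{18} = 1/39346408075296537575424.
By linearity of expectation: E[X] = Σ_H E[X_H] = 177843714048000 · p^{18} = 177843714048000 · 1/39346408075296537575424 = 14889875/3294258113514384.
Numerically: E[X] ≈ 4.51995e-09.

E[X] = 177843714048000 · (1/18)^{18} = 14889875/3294258113514384 ≈ 4.51995e-09.


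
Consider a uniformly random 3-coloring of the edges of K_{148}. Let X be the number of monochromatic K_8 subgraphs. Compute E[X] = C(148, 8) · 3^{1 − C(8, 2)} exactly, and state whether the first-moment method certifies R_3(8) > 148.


E[X] = C(148, 8) · 3^{1 − 28} = 4709614623714 · 3^{−27} = 4709614623714/7625597484987.
As a reduced fraction: E[X] = 523290513746/847288609443 ≈ 0.6176060.
Is E[X] < 1? YES.
Since E[X] < 1, there exists a 3-coloring of K_{148} with no monochromatic K_8; hence R_3(8) > 148.

E[X] = 523290513746/847288609443 ≈ 0.6176060; E[X] < 1, so R_3(8) > 148.


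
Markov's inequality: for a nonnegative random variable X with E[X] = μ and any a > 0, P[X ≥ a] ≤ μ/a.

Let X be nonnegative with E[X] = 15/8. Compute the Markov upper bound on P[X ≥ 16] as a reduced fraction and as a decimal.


μ = E[X] = 15/8, a = 16.
Markov: P[X ≥ 16] ≤ μ/a = (15/8)/16 = 15/128.
Numerically: ≈ 0.1172.
(Since a = 16 > μ = 1.8750, the bound 15/128 is < 1 and informative.)

P[X ≥ 16] ≤ 15/128 ≈ 0.1172.


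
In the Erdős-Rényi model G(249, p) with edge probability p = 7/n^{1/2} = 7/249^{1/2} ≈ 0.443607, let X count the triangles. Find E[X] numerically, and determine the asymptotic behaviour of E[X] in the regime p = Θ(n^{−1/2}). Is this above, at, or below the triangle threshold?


Number of potential triangles: C(249, 3) = 2542124.
Each occurs with probability p³ ≈ (0.443607)³ ≈ 8.72961518e-02.
By linearity: E[X] = C(249, 3)·p³ ≈ 2542124 · 8.72961518e-02 ≈ 221917.642545.
Since α = 1/2 < 1, p = c/n^{1/2} ≫ 1/n is above the triangle threshold p ~ 1/n. Asymptotically E[X] ~ (c³/6)·n^{3(1−α)} = (7³/6)·n^{1.5} → ∞; triangles are abundant w.h.p.

E[X] ≈ 221917.642545; in regime p = Θ(1/n^{1/2}) E[X] diverges (above the triangle threshold p ~ 1/n).


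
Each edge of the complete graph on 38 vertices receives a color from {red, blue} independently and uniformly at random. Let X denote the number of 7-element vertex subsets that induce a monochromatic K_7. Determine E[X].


Let X = Σ_S X_S over the C(38, 7) = 12620256 subsets S of size 7, where X_S = 1 if the K_7 on S is monochromatic.
For a fixed S, the K_7 on S has C(7, 2) = 21 edges. P[all 21 edges red] = (1/2)^21, and likewise for blue, so P[monochromatic] = 2·(1/2)^21 = 2^{1 − 21} = 1/1048576.
By linearity: E[X] = C(38, 7) · 2^{1 − 21} = 12620256 · 1/1048576 = 394383/32768.
Numerically: E[X] ≈ 12.035614.

E[X] = C(38,7)·2^(1−C(7,2)) = 394383/32768 ≈ 12.035614.


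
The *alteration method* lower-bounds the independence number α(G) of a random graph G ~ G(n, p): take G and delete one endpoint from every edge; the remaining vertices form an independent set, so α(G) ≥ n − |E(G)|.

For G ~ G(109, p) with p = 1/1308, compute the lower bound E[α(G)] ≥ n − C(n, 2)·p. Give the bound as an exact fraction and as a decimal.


E[|E(G)|] = C(109, 2)·p = 5886 · (1/1308) = 9/2.
E[α(G)] ≥ n − E[|E(G)|] = 109 − 9/2 = 209/2.
Numerically: ≈ 104.500000.
(This is only a lower bound; the true E[α(G)] may be larger.)

E[α(G)] ≥ 209/2 ≈ 104.500000.


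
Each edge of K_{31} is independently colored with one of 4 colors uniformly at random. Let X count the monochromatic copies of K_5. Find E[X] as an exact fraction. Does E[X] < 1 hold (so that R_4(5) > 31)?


E[X] = C(31, 5) · 4^{1 − 10} = 169911 · 4^{−9} = 169911/262144.
As a reduced fraction: E[X] = 169911/262144 ≈ 0.648159.
Is E[X] < 1? YES.
Since E[X] < 1, there exists a 4-coloring of K_{31} with no monochromatic K_5; hence R_4(5) > 31.

E[X] = 169911/262144 ≈ 0.648159; E[X] < 1, so R_4(5) > 31.


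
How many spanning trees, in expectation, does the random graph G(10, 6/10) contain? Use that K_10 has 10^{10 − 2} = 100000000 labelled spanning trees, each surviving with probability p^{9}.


K_10 has 10^{10 − 2} = 100000000 labelled spanning trees.
For each such spanning tree H, let X_H = 1 if all 9 edges of H are present in G. Then P[X_H = 1] = p^{9} = (3/5)^{9} = 19683/1953125.
Summing the indicators: E[X] = Σ_H E[X_H] = 100000000 · p^{9} = 100000000 · 19683/1953125 = 5038848/5.
Numerically: E[X] ≈ 1.01e+06.

E[X] = 100000000 · (3/5)^{9} = 5038848/5 ≈ 1.01e+06.


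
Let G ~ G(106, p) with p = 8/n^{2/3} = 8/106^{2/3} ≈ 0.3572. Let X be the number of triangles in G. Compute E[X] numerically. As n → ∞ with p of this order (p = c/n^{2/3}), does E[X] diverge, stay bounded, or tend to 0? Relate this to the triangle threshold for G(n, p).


Number of potential triangles: C(106, 3) = 192920.
Each occurs with probability p³ ≈ (0.3572)³ ≈ 4.556782e-02.
By linearity: E[X] = C(106, 3)·p³ ≈ 192920 · 4.556782e-02 ≈ 8790.9434.
Since α = 2/3 < 1, p = c/n^{2/3} ≫ 1/n is above the triangle threshold p ~ 1/n. Asymptotically E[X] ~ (c³/6)·n^{3(1−α)} = (8³/6)·n^{1} → ∞; triangles are abundant w.h.p.

E[X] ≈ 8790.9434; in regime p = Θ(1/n^{2/3}) E[X] diverges (above the triangle threshold p ~ 1/n).


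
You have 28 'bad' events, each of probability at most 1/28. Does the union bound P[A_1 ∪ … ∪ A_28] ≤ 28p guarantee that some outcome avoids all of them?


Union bound: P[∪_{i=1}^{28} A_i] ≤ Σ_i P[A_i] ≤ 28·p = 28·(1/28) = 1.
Numerically: 1 ≈ 1.00000.
Is 1 < 1? NO.
Since the bound 1 is ≥ 1, the union bound is uninformative here; it does NOT by itself certify existence.

28·p = 1 ≈ 1.00000; existence NOT certified by the union bound.


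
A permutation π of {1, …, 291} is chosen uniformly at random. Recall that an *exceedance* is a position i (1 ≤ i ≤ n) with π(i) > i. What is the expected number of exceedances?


Write X = Σ_{i=1}^{291} X_i, where X_i = 1_{π(i) > i}.
For each fixed i, π(i) is uniform over {1, …, 291} (marginal of a uniform permutation), so P[π(i) > i] = (n − i)/n. Summing: Σ_{i=1}^{291} (n − i)/n = (0 + 1 + … + 290)/291 = 291(291 − 1)/(2·291) = (291 − 1)/2.
Hence E[X] = Σ_{i=1}^{291} (291 − i)/291 = 145 ≈ 145.00000.

E[X] = 145 = 145.00000.


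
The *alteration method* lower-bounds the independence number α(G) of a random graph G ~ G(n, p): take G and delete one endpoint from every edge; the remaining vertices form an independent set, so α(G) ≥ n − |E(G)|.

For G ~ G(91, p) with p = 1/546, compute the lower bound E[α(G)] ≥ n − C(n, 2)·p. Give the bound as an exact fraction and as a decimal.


E[|E(G)|] = C(91, 2)·p = 4095 · (1/546) = 15/2.
E[α(G)] ≥ n − E[|E(G)|] = 91 − 15/2 = 167/2.
Numerically: ≈ 83.50000.
(This is only a lower bound; the true E[α(G)] may be larger.)

E[α(G)] ≥ 167/2 ≈ 83.50000.


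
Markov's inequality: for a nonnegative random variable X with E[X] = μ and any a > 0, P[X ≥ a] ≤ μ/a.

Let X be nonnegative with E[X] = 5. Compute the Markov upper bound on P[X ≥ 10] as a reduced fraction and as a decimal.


μ = E[X] = 5, a = 10.
Markov: P[X ≥ 10] ≤ μ/a = (5)/10 = 1/2.
Numerically: ≈ 0.500.
(Since a = 10 > μ = 5.000, the bound 1/2 is < 1 and informative.)

P[X ≥ 10] ≤ 1/2 ≈ 0.500.


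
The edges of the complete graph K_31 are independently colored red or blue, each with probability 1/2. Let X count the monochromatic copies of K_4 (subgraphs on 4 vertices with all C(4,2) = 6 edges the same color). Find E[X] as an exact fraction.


Let X = Σ_S X_S over the C(31, 4) = 31465 subsets S of size 4, where X_S = 1 if the K_4 on S is monochromatic.
For a fixed S, the K_4 on S has C(4, 2) = 6 edges. P[all 6 edges red] = (1/2)^6, and likewise for blue, so P[monochromatic] = 2·(1/2)^6 = 2^{1 − 6} = 1/32.
By linearity: E[X] = C(31, 4) · 2^{1 − 6} = 31465 · 1/32 = 31465/32.
Numerically: E[X] ≈ 983.281250.

E[X] = C(31,4)·2^(1−C(4,2)) = 31465/32 ≈ 983.281250.


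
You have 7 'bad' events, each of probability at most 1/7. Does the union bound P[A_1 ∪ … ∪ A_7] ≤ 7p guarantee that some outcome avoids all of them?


Union bound: P[∪_{i=1}^{7} A_i] ≤ Σ_i P[A_i] ≤ 7·p = 7·(1/7) = 1.
Numerically: 1 ≈ 1.000000.
Is 1 < 1? NO.
Since the bound 1 is ≥ 1, the union bound is uninformative here; it does NOT by itself certify existence.

7·p = 1 ≈ 1.000000; existence NOT certified by the union bound.


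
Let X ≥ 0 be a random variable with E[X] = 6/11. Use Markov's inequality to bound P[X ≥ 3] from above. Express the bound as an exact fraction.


μ = E[X] = 6/11, a = 3.
Markov: P[X ≥ 3] ≤ μ/a = (6/11)/3 = 2/11.
Numerically: ≈ 0.1818.
(Since a = 3 > μ = 0.5455, the bound 2/11 is < 1 and informative.)

P[X ≥ 3] ≤ 2/11 ≈ 0.1818.


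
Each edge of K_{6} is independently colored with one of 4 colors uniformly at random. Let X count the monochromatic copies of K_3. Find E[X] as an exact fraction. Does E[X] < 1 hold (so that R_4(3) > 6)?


E[X] = C(6, 3) · 4^{1 − 3} = 20 · 4^{−2} = 20/16.
As a reduced fraction: E[X] = 5/4 ≈ 1.25000.
Is E[X] < 1? NO.
Since E[X] ≥ 1, the first-moment bound is inconclusive at n = 6; it does NOT by itself certify R_4(3) > 6.

E[X] = 5/4 ≈ 1.25000; E[X] ≥ 1; first-moment method inconclusive here.


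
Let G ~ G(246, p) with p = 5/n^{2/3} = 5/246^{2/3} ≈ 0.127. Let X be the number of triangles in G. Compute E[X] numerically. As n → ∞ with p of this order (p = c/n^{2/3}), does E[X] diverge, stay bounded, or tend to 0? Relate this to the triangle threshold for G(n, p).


Number of potential triangles: C(246, 3) = 2450980.
Each occurs with probability p³ ≈ (0.127)³ ≈ 2.06557e-03.
By linearity: E[X] = C(246, 3)·p³ ≈ 2450980 · 2.06557e-03 ≈ 5062.669.
Since α = 2/3 < 1, p = c/n^{2/3} ≫ 1/n is above the triangle threshold p ~ 1/n. Asymptotically E[X] ~ (c³/6)·n^{3(1−α)} = (5³/6)·n^{1} → ∞; triangles are abundant w.h.p.

E[X] ≈ 5062.669; in regime p = Θ(1/n^{2/3}) E[X] diverges (above the triangle threshold p ~ 1/n).


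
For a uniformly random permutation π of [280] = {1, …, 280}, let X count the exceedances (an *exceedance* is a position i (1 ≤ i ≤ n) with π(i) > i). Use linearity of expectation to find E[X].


Write X = Σ_{i=1}^{280} X_i, where X_i = 1_{π(i) > i}.
For each fixed i, π(i) is uniform over {1, …, 280} (marginal of a uniform permutation), so P[π(i) > i] = (n − i)/n. Summing: Σ_{i=1}^{280} (n − i)/n = (0 + 1 + … + 279)/280 = 280(280 − 1)/(2·280) = (280 − 1)/2.
Hence E[X] = Σ_{i=1}^{280} (280 − i)/280 = 279/2 ≈ 139.5000.

E[X] = 279/2 = 139.5000.


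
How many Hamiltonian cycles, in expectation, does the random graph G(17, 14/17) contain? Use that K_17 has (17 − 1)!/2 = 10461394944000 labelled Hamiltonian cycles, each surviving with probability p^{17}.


K_17 has (17 − 1)!/2 = 10461394944000 labelled Hamiltonian cycles.
For each such Hamiltonian cycle H, let X_H = 1 if all 17 edges of H are present in G. Then P[X_H = 1] = p^{17} = (14/17)^{17} = 30491346729331195904/827240261886336764177.
Summing the indicators: E[X] = Σ_H E[X_H] = 10461394944000 · p^{17} = 10461394944000 · 30491346729331195904/827240261886336764177 = 318982020509976309331579109376000/827240261886336764177.
Numerically: E[X] ≈ 3.856e+11.

E[X] = 10461394944000 · (14/17)^{17} = 318982020509976309331579109376000/827240261886336764177 ≈ 3.856e+11.


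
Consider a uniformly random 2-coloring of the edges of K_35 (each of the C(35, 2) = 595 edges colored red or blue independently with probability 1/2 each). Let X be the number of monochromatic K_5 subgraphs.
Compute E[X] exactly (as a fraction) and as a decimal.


Let X = Σ_S X_S over the C(35, 5) = 324632 subsets S of size 5, where X_S = 1 if the K_5 on S is monochromatic.
For a fixed S, the K_5 on S has C(5, 2) = 10 edges. P[all 10 edges red] = (1/2)^10, and likewise for blue, so P[monochromatic] = 2·(1/2)^10 = 2^{1 − 10} = 1/512.
By linearity: E[X] = C(35, 5) · 2^{1 − 10} = 324632 · 1/512 = 40579/64.
Numerically: E[X] ≈ 634.04688.

E[X] = C(35,5)·2^(1−C(5,2)) = 40579/64 ≈ 634.04688.


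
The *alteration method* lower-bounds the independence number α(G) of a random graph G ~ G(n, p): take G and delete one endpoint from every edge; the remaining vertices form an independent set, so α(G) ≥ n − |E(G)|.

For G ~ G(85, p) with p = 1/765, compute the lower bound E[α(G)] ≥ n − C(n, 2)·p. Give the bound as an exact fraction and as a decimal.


E[|E(G)|] = C(85, 2)·p = 3570 · (1/765) = 14/3.
E[α(G)] ≥ n − E[|E(G)|] = 85 − 14/3 = 241/3.
Numerically: ≈ 80.33333.
(This is only a lower bound; the true E[α(G)] may be larger.)

E[α(G)] ≥ 241/3 ≈ 80.33333.


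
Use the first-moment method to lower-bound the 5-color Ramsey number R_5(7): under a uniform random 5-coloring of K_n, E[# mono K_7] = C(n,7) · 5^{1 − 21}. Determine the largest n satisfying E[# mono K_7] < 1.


We need C(n, 7) · 5^{1 − 21} < 1, i.e. C(n, 7) < 5^{21 − 1} = 95367431640625.
Check values of n near the boundary:
  n = 334: C(334, 7) = 86359460961576; 86359460961576 < 95367431640625? YES
  n = 335: C(335, 7) = 88202498238195; 88202498238195 < 95367431640625? YES
  n = 336: C(336, 7) = 90079147136880; 90079147136880 < 95367431640625? YES
  n = 337: C(337, 7) = 91989916924632; 91989916924632 < 95367431640625? YES
  n = 338: C(338, 7) = 93935323022736; 93935323022736 < 95367431640625? YES
  n = 339: C(339, 7) = 95915887062372; 95915887062372 < 95367431640625? NO
The largest n with C(n, 7) < 95367431640625 is n = 338 (where E[X] = 93935323022736/95367431640625 ≈ 0.9850). Hence R_5(7) > 338, i.e. R_5(7) ≥ 339.

Largest n = 338; hence R_5(7) > 338.


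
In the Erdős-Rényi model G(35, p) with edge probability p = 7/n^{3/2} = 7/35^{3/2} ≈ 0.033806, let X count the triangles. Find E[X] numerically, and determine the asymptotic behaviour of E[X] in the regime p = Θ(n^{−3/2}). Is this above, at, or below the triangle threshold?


Number of potential triangles: C(35, 3) = 6545.
Each occurs with probability p³ ≈ (0.033806)³ ≈ 3.8635623e-05.
By linearity: E[X] = C(35, 3)·p³ ≈ 6545 · 3.8635623e-05 ≈ 0.25287.
Since α = 3/2 > 1, p = c/n^{3/2} = o(1/n) is below the triangle threshold p ~ 1/n. Asymptotically E[X] ~ (c³/6)·n^{3(1−α)} = (7³/6)·n^{-1.5} → 0, so by Markov's inequality G has no triangles w.h.p.

E[X] ≈ 0.25287; in regime p = Θ(1/n^{3/2}) E[X] tends to 0 (below the triangle threshold p ~ 1/n).


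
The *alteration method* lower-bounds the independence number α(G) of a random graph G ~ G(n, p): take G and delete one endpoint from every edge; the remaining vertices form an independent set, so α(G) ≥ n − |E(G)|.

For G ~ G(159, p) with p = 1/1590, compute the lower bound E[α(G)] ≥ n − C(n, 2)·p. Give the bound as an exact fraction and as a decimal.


E[|E(G)|] = C(159, 2)·p = 12561 · (1/1590) = 79/10.
E[α(G)] ≥ n − E[|E(G)|] = 159 − 79/10 = 1511/10.
Numerically: ≈ 151.100.
(This is only a lower bound; the true E[α(G)] may be larger.)

E[α(G)] ≥ 1511/10 ≈ 151.100.


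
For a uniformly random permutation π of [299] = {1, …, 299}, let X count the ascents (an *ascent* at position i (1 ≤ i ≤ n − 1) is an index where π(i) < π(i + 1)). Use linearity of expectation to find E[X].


Write X = Σ X_I over i = 1, …, 298, with X_I the indicator of one ascent.
There are 298 indicators.
For each fixed i, the pair (π(i), π(i+1)) is a uniformly random ordered pair of distinct values from {1, …, 299}; by symmetry P[π(i) < π(i+1)] = 1/2.
By linearity: E[X] = 298 · (1/2) = (299 − 1) · (1/2) = 149 ≈ 149.00000.

E[X] = 149 = 149.00000.


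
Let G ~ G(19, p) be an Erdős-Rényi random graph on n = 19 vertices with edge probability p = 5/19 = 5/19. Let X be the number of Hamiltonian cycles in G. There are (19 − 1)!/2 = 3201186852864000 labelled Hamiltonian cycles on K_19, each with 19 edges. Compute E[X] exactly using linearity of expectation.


K_19 has (19 − 1)!/2 = 3201186852864000 labelled Hamiltonian cycles.
For each such Hamiltonian cycle H, let X_H = 1 if all 19 edges of H are present in G. Then P[X_H = 1] = p^{19} = (5/19)^{19} = 19073486328125/1978419655660313589123979.
By linearity: E[X] = Σ_H E[X_H] = 3201186852864000 · p^{19} = 3201186852864000 · 19073486328125/1978419655660313589123979 = 61057793671875000000000000000/1978419655660313589123979.
Numerically: E[X] ≈ 3.09e+04.

E[X] = 3201186852864000 · (5/19)^{19} = 61057793671875000000000000000/1978419655660313589123979 ≈ 3.09e+04.


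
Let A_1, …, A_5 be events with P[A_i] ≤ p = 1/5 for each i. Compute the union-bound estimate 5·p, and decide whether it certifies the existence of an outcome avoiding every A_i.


Union bound: P[∪_{i=1}^{5} A_i] ≤ Σ_i P[A_i] ≤ 5·p = 5·(1/5) = 1.
Numerically: 1 ≈ 1.0000.
Is 1 < 1? NO.
Since the bound 1 is ≥ 1, the union bound is uninformative here; it does NOT by itself certify existence.

5·p = 1 ≈ 1.0000; existence NOT certified by the union bound.


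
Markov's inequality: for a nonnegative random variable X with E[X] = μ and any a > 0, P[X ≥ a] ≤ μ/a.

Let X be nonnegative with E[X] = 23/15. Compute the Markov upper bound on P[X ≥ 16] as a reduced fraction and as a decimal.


μ = E[X] = 23/15, a = 16.
Markov: P[X ≥ 16] ≤ μ/a = (23/15)/16 = 23/240.
Numerically: ≈ 0.0958.
(Since a = 16 > μ = 1.5333, the bound 23/240 is < 1 and informative.)

P[X ≥ 16] ≤ 23/240 ≈ 0.0958.


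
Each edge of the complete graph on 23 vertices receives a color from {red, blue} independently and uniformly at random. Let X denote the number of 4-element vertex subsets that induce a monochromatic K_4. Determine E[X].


Let X = Σ_S X_S over the C(23, 4) = 8855 subsets S of size 4, where X_S = 1 if the K_4 on S is monochromatic.
For a fixed S, the K_4 on S has C(4, 2) = 6 edges. P[all 6 edges red] = (1/2)^6, and likewise for blue, so P[monochromatic] = 2·(1/2)^6 = 2^{1 − 6} = 1/32.
By linearity: E[X] = C(23, 4) · 2^{1 − 6} = 8855 · 1/32 = 8855/32.
Numerically: E[X] ≈ 276.7188.

E[X] = C(23,4)·2^(1−C(4,2)) = 8855/32 ≈ 276.7188.


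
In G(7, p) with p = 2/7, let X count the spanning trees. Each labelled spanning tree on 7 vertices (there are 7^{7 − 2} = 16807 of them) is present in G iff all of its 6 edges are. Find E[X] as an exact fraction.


K_7 has 7^{7 − 2} = 16807 labelled spanning trees.
For each such spanning tree H, let X_H = 1 if all 6 edges of H are present in G. Then P[X_H = 1] = p^{6} = (2/7)^{6} = 64/117649.
By linearity of expectation: E[X] = Σ_H E[X_H] = 16807 · p^{6} = 16807 · 64/117649 = 64/7.
Numerically: E[X] ≈ 9.1429.

E[X] = 16807 · (2/7)^{6} = 64/7 ≈ 9.1429.


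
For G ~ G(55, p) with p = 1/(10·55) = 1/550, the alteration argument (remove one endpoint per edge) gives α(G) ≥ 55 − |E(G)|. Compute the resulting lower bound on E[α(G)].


E[|E(G)|] = C(55, 2)·p = 1485 · (1/550) = 27/10.
E[α(G)] ≥ n − E[|E(G)|] = 55 − 27/10 = 523/10.
Numerically: ≈ 52.30000.
(This is only a lower bound; the true E[α(G)] may be larger.)

E[α(G)] ≥ 523/10 ≈ 52.30000.


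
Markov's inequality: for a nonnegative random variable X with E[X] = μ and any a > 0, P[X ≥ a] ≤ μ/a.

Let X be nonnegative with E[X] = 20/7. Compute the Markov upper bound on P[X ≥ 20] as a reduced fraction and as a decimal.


μ = E[X] = 20/7, a = 20.
Markov: P[X ≥ 20] ≤ μ/a = (20/7)/20 = 1/7.
Numerically: ≈ 0.143.
(Since a = 20 > μ = 2.857, the bound 1/7 is < 1 and informative.)

P[X ≥ 20] ≤ 1/7 ≈ 0.143.


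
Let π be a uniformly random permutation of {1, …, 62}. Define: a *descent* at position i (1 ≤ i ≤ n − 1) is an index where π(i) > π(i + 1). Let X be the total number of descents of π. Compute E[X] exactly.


Write X = Σ X_I over i = 1, …, 61, with X_I the indicator of one descent.
There are 61 indicators.
For each fixed i, the pair (π(i), π(i+1)) is a uniformly random ordered pair of distinct values from {1, …, 62}; by symmetry P[π(i) > π(i+1)] = 1/2.
By linearity: E[X] = 61 · (1/2) = (62 − 1) · (1/2) = 61/2 ≈ 30.5000.

E[X] = 61/2 = 30.5000.


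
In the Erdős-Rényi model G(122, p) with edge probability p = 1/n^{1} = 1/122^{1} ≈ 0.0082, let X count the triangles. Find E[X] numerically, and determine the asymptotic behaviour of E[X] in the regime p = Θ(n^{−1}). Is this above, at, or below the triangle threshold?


Number of potential triangles: C(122, 3) = 295240.
Each occurs with probability p³ ≈ (0.0082)³ ≈ 5.50707e-07.
By linearity: E[X] = C(122, 3)·p³ ≈ 295240 · 5.50707e-07 ≈ 0.163.
Here α = 1, so p = 1/n is exactly at the triangle threshold p ~ 1/n. Asymptotically E[X] → c³/6 = 1³/6 = 1/6 ≈ 0.167, a bounded constant. In this regime the triangle count is asymptotically Poisson(c³/6).

E[X] ≈ 0.163; in regime p = Θ(1/n^{1}) E[X] stays bounded (at the triangle threshold p ~ 1/n).


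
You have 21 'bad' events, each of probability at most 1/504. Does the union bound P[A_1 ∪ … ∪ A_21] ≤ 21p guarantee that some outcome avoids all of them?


Union bound: P[∪_{i=1}^{21} A_i] ≤ Σ_i P[A_i] ≤ 21·p = 21·(1/504) = 1/24.
Numerically: 1/24 ≈ 0.0416667.
Is 1/24 < 1? YES.
Since P[∪ A_i] ≤ 1/24 < 1, the complement has P[∩ A_i^c] ≥ 1 − 1/24 = 23/24 > 0, so some outcome avoids every A_i.

21·p = 1/24 ≈ 0.0416667; existence CERTIFIED by the union bound.


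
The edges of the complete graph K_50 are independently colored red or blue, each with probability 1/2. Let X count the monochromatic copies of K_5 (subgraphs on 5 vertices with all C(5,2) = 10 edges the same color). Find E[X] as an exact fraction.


Let X = Σ_S X_S over the C(50, 5) = 2118760 subsets S of size 5, where X_S = 1 if the K_5 on S is monochromatic.
For a fixed S, the K_5 on S has C(5, 2) = 10 edges. P[all 10 edges red] = (1/2)^10, and likewise for blue, so P[monochromatic] = 2·(1/2)^10 = 2^{1 − 10} = 1/512.
By linearity of expectation: E[X] = C(50, 5) · 2^{1 − 10} = 2118760 · 1/512 = 264845/64.
Numerically: E[X] ≈ 4138.20312.

E[X] = C(50,5)·2^(1−C(5,2)) = 264845/64 ≈ 4138.20312.


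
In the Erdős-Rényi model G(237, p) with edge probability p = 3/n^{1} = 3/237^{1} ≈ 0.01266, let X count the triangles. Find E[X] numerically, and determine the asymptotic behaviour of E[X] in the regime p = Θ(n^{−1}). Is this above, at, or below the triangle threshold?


Number of potential triangles: C(237, 3) = 2190670.
Each occurs with probability p³ ≈ (0.01266)³ ≈ 2.028237e-06.
By linearity: E[X] = C(237, 3)·p³ ≈ 2190670 · 2.028237e-06 ≈ 4.4432.
Here α = 1, so p = 3/n is exactly at the triangle threshold p ~ 1/n. Asymptotically E[X] → c³/6 = 3³/6 = 9/2 ≈ 4.5000, a bounded constant. In this regime the triangle count is asymptotically Poisson(c³/6).

E[X] ≈ 4.4432; in regime p = Θ(1/n^{1}) E[X] stays bounded (at the triangle threshold p ~ 1/n).


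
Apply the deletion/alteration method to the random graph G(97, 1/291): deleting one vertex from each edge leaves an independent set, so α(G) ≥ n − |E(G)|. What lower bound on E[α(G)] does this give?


E[|E(G)|] = C(97, 2)·p = 4656 · (1/291) = 16.
E[α(G)] ≥ n − E[|E(G)|] = 97 − 16 = 81.
Numerically: ≈ 81.000000.
(This is only a lower bound; the true E[α(G)] may be larger.)

E[α(G)] ≥ 81 ≈ 81.000000.


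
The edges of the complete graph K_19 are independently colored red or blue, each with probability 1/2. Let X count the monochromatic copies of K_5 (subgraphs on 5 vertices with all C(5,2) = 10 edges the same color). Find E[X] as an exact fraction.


Let X = Σ_S X_S over the C(19, 5) = 11628 subsets S of size 5, where X_S = 1 if the K_5 on S is monochromatic.
For a fixed S, the K_5 on S has C(5, 2) = 10 edges. P[all 10 edges red] = (1/2)^10, and likewise for blue, so P[monochromatic] = 2·(1/2)^10 = 2^{1 − 10} = 1/512.
By linearity of expectation: E[X] = C(19, 5) · 2^{1 − 10} = 11628 · 1/512 = 2907/128.
Numerically: E[X] ≈ 22.7109.

E[X] = C(19,5)·2^(1−C(5,2)) = 2907/128 ≈ 22.7109.


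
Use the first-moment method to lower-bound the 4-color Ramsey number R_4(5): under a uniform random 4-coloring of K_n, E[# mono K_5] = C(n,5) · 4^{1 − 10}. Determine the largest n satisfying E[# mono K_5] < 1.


We need C(n, 5) · 4^{1 − 10} < 1, i.e. C(n, 5) < 4^{10 − 1} = 262144.
Check values of n near the boundary:
  n = 31: C(31, 5) = 169911; 169911 < 262144? YES
  n = 32: C(32, 5) = 201376; 201376 < 262144? YES
  n = 33: C(33, 5) = 237336; 237336 < 262144? YES
  n = 34: C(34, 5) = 278256; 278256 < 262144? NO
  n = 35: C(35, 5) = 324632; 324632 < 262144? NO
The largest n with C(n, 5) < 262144 is n = 33 (where E[X] = 29667/32768 ≈ 0.9054). Hence R_4(5) > 33, i.e. R_4(5) ≥ 34.

Largest n = 33; hence R_4(5) > 33.


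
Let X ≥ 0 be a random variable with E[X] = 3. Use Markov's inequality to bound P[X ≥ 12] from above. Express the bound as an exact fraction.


μ = E[X] = 3, a = 12.
Markov: P[X ≥ 12] ≤ μ/a = (3)/12 = 1/4.
Numerically: ≈ 0.2500.
(Since a = 12 > μ = 3.0000, the bound 1/4 is < 1 and informative.)

P[X ≥ 12] ≤ 1/4 ≈ 0.2500.


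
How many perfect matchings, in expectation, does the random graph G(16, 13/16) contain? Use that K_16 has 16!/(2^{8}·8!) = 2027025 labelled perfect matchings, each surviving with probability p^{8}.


K_16 has 16!/(2^{8}·8!) = 2027025 labelled perfect matchings.
For each such perfect matching H, let X_H = 1 if all 8 edges of H are present in G. Then P[X_H = 1] = p^{8} = (13/16)^{8} = 815730721/4294967296.
Summing the indicators: E[X] = Σ_H E[X_H] = 2027025 · p^{8} = 2027025 · 815730721/4294967296 = 1653506564735025/4294967296.
Numerically: E[X] ≈ 3.85e+05.

E[X] = 2027025 · (13/16)^{8} = 1653506564735025/4294967296 ≈ 3.85e+05.


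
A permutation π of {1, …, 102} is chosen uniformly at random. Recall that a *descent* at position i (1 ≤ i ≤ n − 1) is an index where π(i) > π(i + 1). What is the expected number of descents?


Write X = Σ X_I over i = 1, …, 101, with X_I the indicator of one descent.
There are 101 indicators.
For each fixed i, the pair (π(i), π(i+1)) is a uniformly random ordered pair of distinct values from {1, …, 102}; by symmetry P[π(i) > π(i+1)] = 1/2.
By linearity: E[X] = 101 · (1/2) = (102 − 1) · (1/2) = 101/2 ≈ 50.500000.

E[X] = 101/2 = 50.500000.


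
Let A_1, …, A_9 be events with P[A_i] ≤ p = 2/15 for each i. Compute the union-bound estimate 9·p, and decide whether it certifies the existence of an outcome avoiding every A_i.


Union bound: P[∪_{i=1}^{9} A_i] ≤ Σ_i P[A_i] ≤ 9·p = 9·(2/15) = 6/5.
Numerically: 6/5 ≈ 1.200000.
Is 6/5 < 1? NO.
Since the bound 6/5 is ≥ 1, the union bound is uninformative here; it does NOT by itself certify existence.

9·p = 6/5 ≈ 1.200000; existence NOT certified by the union bound.


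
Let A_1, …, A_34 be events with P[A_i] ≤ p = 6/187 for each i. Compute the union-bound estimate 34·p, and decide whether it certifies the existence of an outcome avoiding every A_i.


Union bound: P[∪_{i=1}^{34} A_i] ≤ Σ_i P[A_i] ≤ 34·p = 34·(6/187) = 12/11.
Numerically: 12/11 ≈ 1.09091.
Is 12/11 < 1? NO.
Since the bound 12/11 is ≥ 1, the union bound is uninformative here; it does NOT by itself certify existence.

34·p = 12/11 ≈ 1.09091; existence NOT certified by the union bound.


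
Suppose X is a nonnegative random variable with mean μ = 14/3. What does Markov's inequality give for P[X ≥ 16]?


μ = E[X] = 14/3, a = 16.
Markov: P[X ≥ 16] ≤ μ/a = (14/3)/16 = 7/24.
Numerically: ≈ 0.292.
(Since a = 16 > μ = 4.667, the bound 7/24 is < 1 and informative.)

P[X ≥ 16] ≤ 7/24 ≈ 0.292.


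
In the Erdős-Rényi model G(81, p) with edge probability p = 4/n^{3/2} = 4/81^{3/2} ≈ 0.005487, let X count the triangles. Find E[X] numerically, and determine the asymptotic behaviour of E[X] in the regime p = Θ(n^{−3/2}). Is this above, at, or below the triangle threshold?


Number of potential triangles: C(81, 3) = 85320.
Each occurs with probability p³ ≈ (0.005487)³ ≈ 1.6519519e-07.
By linearity: E[X] = C(81, 3)·p³ ≈ 85320 · 1.6519519e-07 ≈ 0.01409.
Since α = 3/2 > 1, p = c/n^{3/2} = o(1/n) is below the triangle threshold p ~ 1/n. Asymptotically E[X] ~ (c³/6)·n^{3(1−α)} = (4³/6)·n^{-1.5} → 0, so by Markov's inequality G has no triangles w.h.p.

E[X] ≈ 0.01409; in regime p = Θ(1/n^{3/2}) E[X] tends to 0 (below the triangle threshold p ~ 1/n).


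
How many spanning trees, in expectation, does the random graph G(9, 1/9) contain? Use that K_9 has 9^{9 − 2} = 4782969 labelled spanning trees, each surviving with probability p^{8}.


K_9 has 9^{9 − 2} = 4782969 labelled spanning trees.
For each such spanning tree H, let X_H = 1 if all 8 edges of H are present in G. Then P[X_H = 1] = p^{8} = (1/9)^{8} = 1/43046721.
Summing the indicators: E[X] = Σ_H E[X_H] = 4782969 · p^{8} = 4782969 · 1/43046721 = 1/9.
Numerically: E[X] ≈ 0.111111.

E[X] = 4782969 · (1/9)^{8} = 1/9 ≈ 0.111111.


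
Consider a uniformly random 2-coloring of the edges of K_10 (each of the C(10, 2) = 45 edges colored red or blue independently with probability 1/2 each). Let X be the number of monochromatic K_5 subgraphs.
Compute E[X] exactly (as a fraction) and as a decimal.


Let X = Σ_S X_S over the C(10, 5) = 252 subsets S of size 5, where X_S = 1 if the K_5 on S is monochromatic.
For a fixed S, the K_5 on S has C(5, 2) = 10 edges. P[all 10 edges red] = (1/2)^10, and likewise for blue, so P[monochromatic] = 2·(1/2)^10 = 2^{1 − 10} = 1/512.
By linearity of expectation: E[X] = C(10, 5) · 2^{1 − 10} = 252 · 1/512 = 63/128.
Numerically: E[X] ≈ 0.492.

E[X] = C(10,5)·2^(1−C(5,2)) = 63/128 ≈ 0.492.


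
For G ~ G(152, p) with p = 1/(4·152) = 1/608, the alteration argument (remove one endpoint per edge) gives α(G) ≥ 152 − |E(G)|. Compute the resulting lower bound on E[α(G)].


E[|E(G)|] = C(152, 2)·p = 11476 · (1/608) = 151/8.
E[α(G)] ≥ n − E[|E(G)|] = 152 − 151/8 = 1065/8.
Numerically: ≈ 133.125000.
(This is only a lower bound; the true E[α(G)] may be larger.)

E[α(G)] ≥ 1065/8 ≈ 133.125000.


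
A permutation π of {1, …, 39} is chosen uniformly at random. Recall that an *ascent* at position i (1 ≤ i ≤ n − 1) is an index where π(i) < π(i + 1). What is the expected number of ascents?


Write X = Σ X_I over i = 1, …, 38, with X_I the indicator of one ascent.
There are 38 indicators.
For each fixed i, the pair (π(i), π(i+1)) is a uniformly random ordered pair of distinct values from {1, …, 39}; by symmetry P[π(i) < π(i+1)] = 1/2.
By linearity: E[X] = 38 · (1/2) = (39 − 1) · (1/2) = 19 ≈ 19.00000.

E[X] = 19 = 19.00000.


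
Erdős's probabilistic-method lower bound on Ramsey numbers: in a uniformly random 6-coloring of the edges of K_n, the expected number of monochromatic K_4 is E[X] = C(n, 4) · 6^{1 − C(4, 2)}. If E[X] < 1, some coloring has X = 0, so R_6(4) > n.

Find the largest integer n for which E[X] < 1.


We need C(n, 4) · 6^{1 − 6} < 1, i.e. C(n, 4) < 6^{6 − 1} = 7776.
Check values of n near the boundary:
  n = 16: C(16, 4) = 1820; 1820 < 7776? YES
  n = 17: C(17, 4) = 2380; 2380 < 7776? YES
  n = 18: C(18, 4) = 3060; 3060 < 7776? YES
  n = 19: C(19, 4) = 3876; 3876 < 7776? YES
  n = 20: C(20, 4) = 4845; 4845 < 7776? YES
  n = 21: C(21, 4) = 5985; 5985 < 7776? YES
  n = 22: C(22, 4) = 7315; 7315 < 7776? YES
  n = 23: C(23, 4) = 8855; 8855 < 7776? NO
  n = 24: C(24, 4) = 10626; 10626 < 7776? NO
  n = 25: C(25, 4) = 12650; 12650 < 7776? NO
The largest n with C(n, 4) < 7776 is n = 22 (where E[X] = 7315/7776 ≈ 0.9407150). Hence R_6(4) > 22, i.e. R_6(4) ≥ 23.

Largest n = 22; hence R_6(4) > 22.


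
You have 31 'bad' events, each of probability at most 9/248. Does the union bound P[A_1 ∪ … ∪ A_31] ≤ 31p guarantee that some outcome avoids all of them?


Union bound: P[∪_{i=1}^{31} A_i] ≤ Σ_i P[A_i] ≤ 31·p = 31·(9/248) = 9/8.
Numerically: 9/8 ≈ 1.125.
Is 9/8 < 1? NO.
Since the bound 9/8 is ≥ 1, the union bound is uninformative here; it does NOT by itself certify existence.

31·p = 9/8 ≈ 1.125; existence NOT certified by the union bound.


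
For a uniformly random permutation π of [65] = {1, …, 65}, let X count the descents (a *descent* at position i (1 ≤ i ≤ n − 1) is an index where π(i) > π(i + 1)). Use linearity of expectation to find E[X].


Write X = Σ X_I over i = 1, …, 64, with X_I the indicator of one descent.
There are 64 indicators.
For each fixed i, the pair (π(i), π(i+1)) is a uniformly random ordered pair of distinct values from {1, …, 65}; by symmetry P[π(i) > π(i+1)] = 1/2.
By linearity: E[X] = 64 · (1/2) = (65 − 1) · (1/2) = 32 ≈ 32.000000.

E[X] = 32 = 32.000000.


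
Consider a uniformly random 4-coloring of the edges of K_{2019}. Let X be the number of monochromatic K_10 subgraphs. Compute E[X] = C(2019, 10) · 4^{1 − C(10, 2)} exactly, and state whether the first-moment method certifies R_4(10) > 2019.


E[X] = C(2019, 10) · 4^{1 − 45} = 303322949179835278009229628 · 4^{−44} = 303322949179835278009229628/309485009821345068724781056.
As a reduced fraction: E[X] = 75830737294958819502307407/77371252455336267181195264 ≈ 0.9800893.
Is E[X] < 1? YES.
Since E[X] < 1, there exists a 4-coloring of K_{2019} with no monochromatic K_10; hence R_4(10) > 2019.

E[X] = 75830737294958819502307407/77371252455336267181195264 ≈ 0.9800893; E[X] < 1, so R_4(10) > 2019.


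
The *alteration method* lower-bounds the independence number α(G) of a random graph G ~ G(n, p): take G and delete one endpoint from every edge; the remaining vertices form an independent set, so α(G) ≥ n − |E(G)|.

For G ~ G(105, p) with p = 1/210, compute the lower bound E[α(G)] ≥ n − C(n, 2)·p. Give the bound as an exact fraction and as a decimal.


E[|E(G)|] = C(105, 2)·p = 5460 · (1/210) = 26.
E[α(G)] ≥ n − E[|E(G)|] = 105 − 26 = 79.
Numerically: ≈ 79.0000.
(This is only a lower bound; the true E[α(G)] may be larger.)

E[α(G)] ≥ 79 ≈ 79.0000.


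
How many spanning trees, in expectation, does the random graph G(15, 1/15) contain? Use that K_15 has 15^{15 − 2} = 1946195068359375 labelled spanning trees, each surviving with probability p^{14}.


K_15 has 15^{15 − 2} = 1946195068359375 labelled spanning trees.
For each such spanning tree H, let X_H = 1 if all 14 edges of H are present in G. Then P[X_H = 1] = p^{14} = (1/15)^{14} = 1/29192926025390625.
By linearity: E[X] = Σ_H E[X_H] = 1946195068359375 · p^{14} = 1946195068359375 · 1/29192926025390625 = 1/15.
Numerically: E[X] ≈ 0.06667.

E[X] = 1946195068359375 · (1/15)^{14} = 1/15 ≈ 0.06667.


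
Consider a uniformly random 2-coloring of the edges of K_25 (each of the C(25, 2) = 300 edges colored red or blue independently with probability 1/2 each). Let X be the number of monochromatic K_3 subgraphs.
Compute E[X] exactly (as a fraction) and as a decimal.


Let X = Σ_S X_S over the C(25, 3) = 2300 subsets S of size 3, where X_S = 1 if the K_3 on S is monochromatic.
For a fixed S, the K_3 on S has C(3, 2) = 3 edges. P[all 3 edges red] = (1/2)^3, and likewise for blue, so P[monochromatic] = 2·(1/2)^3 = 2^{1 − 3} = 1/4.
By linearity: E[X] = C(25, 3) · 2^{1 − 3} = 2300 · 1/4 = 575.
Numerically: E[X] ≈ 575.00000.

E[X] = C(25,3)·2^(1−C(3,2)) = 575 ≈ 575.00000.


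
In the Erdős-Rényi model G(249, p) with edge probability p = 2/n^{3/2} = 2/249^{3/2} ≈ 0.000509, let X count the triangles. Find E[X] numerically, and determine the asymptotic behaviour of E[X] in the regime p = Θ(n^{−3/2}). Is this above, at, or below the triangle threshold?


Number of potential triangles: C(249, 3) = 2542124.
Each occurs with probability p³ ≈ (0.000509)³ ≈ 1.31884e-10.
By linearity: E[X] = C(249, 3)·p³ ≈ 2542124 · 1.31884e-10 ≈ 0.000.
Since α = 3/2 > 1, p = c/n^{3/2} = o(1/n) is below the triangle threshold p ~ 1/n. Asymptotically E[X] ~ (c³/6)·n^{3(1−α)} = (2³/6)·n^{-1.5} → 0, so by Markov's inequality G has no triangles w.h.p.

E[X] ≈ 0.000; in regime p = Θ(1/n^{3/2}) E[X] tends to 0 (below the triangle threshold p ~ 1/n).


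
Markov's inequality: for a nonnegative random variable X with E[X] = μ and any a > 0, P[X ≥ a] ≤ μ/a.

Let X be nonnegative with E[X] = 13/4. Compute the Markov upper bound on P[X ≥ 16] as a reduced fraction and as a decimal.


μ = E[X] = 13/4, a = 16.
Markov: P[X ≥ 16] ≤ μ/a = (13/4)/16 = 13/64.
Numerically: ≈ 0.203.
(Since a = 16 > μ = 3.250, the bound 13/64 is < 1 and informative.)

P[X ≥ 16] ≤ 13/64 ≈ 0.203.


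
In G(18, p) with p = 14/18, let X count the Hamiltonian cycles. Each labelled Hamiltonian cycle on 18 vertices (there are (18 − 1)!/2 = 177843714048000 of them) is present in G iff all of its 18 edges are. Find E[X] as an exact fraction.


K_18 has (18 − 1)!/2 = 177843714048000 labelled Hamiltonian cycles.
For each such Hamiltonian cycle H, let X_H = 1 if all 18 edges of H are present in G. Then P[X_H = 1] = p^{18} = (7/9)^{18} = 1628413597910449/150094635296999121.
By linearity of expectation: E[X] = Σ_H E[X_H] = 177843714048000 · p^{18} = 177843714048000 · 1628413597910449/150094635296999121 = 397260798708725298034688000/205891132094649.
Numerically: E[X] ≈ 1.9295e+12.

E[X] = 177843714048000 · (7/9)^{18} = 397260798708725298034688000/205891132094649 ≈ 1.9295e+12.


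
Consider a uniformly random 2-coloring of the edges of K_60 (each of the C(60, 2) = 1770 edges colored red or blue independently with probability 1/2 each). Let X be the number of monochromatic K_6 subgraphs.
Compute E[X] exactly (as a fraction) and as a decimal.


Let X = Σ_S X_S over the C(60, 6) = 50063860 subsets S of size 6, where X_S = 1 if the K_6 on S is monochromatic.
For a fixed S, the K_6 on S has C(6, 2) = 15 edges. P[all 15 edges red] = (1/2)^15, and likewise for blue, so P[monochromatic] = 2·(1/2)^15 = 2^{1 − 15} = 1/16384.
By linearity of expectation: E[X] = C(60, 6) · 2^{1 − 15} = 50063860 · 1/16384 = 12515965/4096.
Numerically: E[X] ≈ 3055.656.

E[X] = C(60,6)·2^(1−C(6,2)) = 12515965/4096 ≈ 3055.656.


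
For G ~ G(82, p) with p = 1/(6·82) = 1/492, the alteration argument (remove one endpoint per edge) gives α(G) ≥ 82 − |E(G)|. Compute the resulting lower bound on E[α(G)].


E[|E(G)|] = C(82, 2)·p = 3321 · (1/492) = 27/4.
E[α(G)] ≥ n − E[|E(G)|] = 82 − 27/4 = 301/4.
Numerically: ≈ 75.250.
(This is only a lower bound; the true E[α(G)] may be larger.)

E[α(G)] ≥ 301/4 ≈ 75.250.
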